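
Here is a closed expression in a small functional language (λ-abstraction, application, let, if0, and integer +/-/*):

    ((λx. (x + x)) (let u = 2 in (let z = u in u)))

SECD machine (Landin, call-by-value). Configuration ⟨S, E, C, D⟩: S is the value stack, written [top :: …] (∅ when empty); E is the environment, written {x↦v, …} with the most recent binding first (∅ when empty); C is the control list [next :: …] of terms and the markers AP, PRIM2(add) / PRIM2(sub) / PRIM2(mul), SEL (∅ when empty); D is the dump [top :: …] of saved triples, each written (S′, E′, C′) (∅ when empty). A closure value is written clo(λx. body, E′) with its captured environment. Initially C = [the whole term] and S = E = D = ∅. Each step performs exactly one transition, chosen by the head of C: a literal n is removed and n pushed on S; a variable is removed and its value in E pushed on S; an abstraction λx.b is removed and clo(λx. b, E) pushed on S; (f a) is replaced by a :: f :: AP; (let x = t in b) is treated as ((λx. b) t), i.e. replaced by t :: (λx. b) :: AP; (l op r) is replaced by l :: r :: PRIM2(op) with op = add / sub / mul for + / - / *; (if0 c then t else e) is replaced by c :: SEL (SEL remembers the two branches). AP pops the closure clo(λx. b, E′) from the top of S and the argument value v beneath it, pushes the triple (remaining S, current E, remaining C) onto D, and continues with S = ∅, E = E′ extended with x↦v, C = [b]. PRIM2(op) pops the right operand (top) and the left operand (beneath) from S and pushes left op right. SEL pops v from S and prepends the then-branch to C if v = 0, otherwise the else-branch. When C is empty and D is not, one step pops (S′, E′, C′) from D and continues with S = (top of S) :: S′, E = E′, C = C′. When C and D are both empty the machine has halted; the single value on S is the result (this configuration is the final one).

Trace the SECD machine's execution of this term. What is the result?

Answer: 4

Machine steps:
[0] <S=∅, E=∅, C=[((λx. (x + x)) (let u = 2 in (let z = u in u)))], D=∅>
[1] <S=∅, E=∅, C=[(let u = 2 in (let z = u in u)) :: (λx. (x + x)) :: AP], D=∅>
[2] <S=∅, E=∅, C=[2 :: (λu. (let z = u in u)) :: AP :: (λx. (x + x)) :: AP], D=∅>
[3] <S=[2], E=∅, C=[(λu. (let z = u in u)) :: AP :: (λx. (x + x)) :: AP], D=∅>
[4] <S=[clo(λu. (let z = u in u), ∅) :: 2], E=∅, C=[AP :: (λx. (x + x)) :: AP], D=∅>
[5] <S=∅, E={u↦2}, C=[(let z = u in u)], D=[(∅, ∅, [(λx. (x + x)) :: AP])]>
[6] <S=∅, E={u↦2}, C=[u :: (λz. u) :: AP], D=[(∅, ∅, [(λx. (x + x)) :: AP])]>
[7] <S=[2], E={u↦2}, C=[(λz. u) :: AP], D=[(∅, ∅, [(λx. (x + x)) :: AP])]>
[8] <S=[clo(λz. u, {u↦2}) :: 2], E={u↦2}, C=[AP], D=[(∅, ∅, [(λx. (x + x)) :: AP])]>
[9] <S=∅, E={z↦2, u↦2}, C=[u], D=[(∅, {u↦2}, ∅) :: (∅, ∅, [(λx. (x + x)) :: AP])]>
[10] <S=[2], E={z↦2, u↦2}, C=∅, D=[(∅, {u↦2}, ∅) :: (∅, ∅, [(λx. (x + x)) :: AP])]>
[11] <S=[2], E={u↦2}, C=∅, D=[(∅, ∅, [(λx. (x + x)) :: AP])]>
[12] <S=[2], E=∅, C=[(λx. (x + x)) :: AP], D=∅>
[13] <S=[clo(λx. (x + x), ∅) :: 2], E=∅, C=[AP], D=∅>
[14] <S=∅, E={x↦2}, C=[(x + x)], D=[(∅, ∅, ∅)]>
[15] <S=∅, E={x↦2}, C=[x :: x :: PRIM2(add)], D=[(∅, ∅, ∅)]>
[16] <S=[2], E={x↦2}, C=[x :: PRIM2(add)], D=[(∅, ∅, ∅)]>
[17] <S=[2 :: 2], E={x↦2}, C=[PRIM2(add)], D=[(∅, ∅, ∅)]>
[18] <S=[4], E={x↦2}, C=∅, D=[(∅, ∅, ∅)]>
[19] <S=[4], E=∅, C=∅, D=∅>
→ final value 4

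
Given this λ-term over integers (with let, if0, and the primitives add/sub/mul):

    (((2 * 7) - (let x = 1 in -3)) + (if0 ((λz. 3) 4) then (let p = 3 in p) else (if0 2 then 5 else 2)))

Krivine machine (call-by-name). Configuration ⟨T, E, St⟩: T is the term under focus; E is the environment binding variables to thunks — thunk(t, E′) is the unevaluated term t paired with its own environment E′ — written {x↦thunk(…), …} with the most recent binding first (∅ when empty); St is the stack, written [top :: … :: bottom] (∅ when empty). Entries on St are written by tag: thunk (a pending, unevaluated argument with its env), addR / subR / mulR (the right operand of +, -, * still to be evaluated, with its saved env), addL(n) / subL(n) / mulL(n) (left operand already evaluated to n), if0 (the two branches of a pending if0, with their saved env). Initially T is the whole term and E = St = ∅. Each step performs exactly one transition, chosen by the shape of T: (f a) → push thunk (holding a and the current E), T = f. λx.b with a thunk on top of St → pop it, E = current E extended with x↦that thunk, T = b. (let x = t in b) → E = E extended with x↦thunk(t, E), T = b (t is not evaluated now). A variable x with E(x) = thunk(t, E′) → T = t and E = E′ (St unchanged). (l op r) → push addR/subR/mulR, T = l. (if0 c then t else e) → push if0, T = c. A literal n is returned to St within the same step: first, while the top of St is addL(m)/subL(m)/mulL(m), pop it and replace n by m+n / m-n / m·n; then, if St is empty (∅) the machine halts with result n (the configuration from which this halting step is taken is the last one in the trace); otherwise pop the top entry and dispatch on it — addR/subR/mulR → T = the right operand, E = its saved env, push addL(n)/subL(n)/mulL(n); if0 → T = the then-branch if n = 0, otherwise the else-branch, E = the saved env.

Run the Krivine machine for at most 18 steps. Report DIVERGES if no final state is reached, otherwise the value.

Answer: 19

Execution trace:
[0] <T=(((2 * 7) - (let x = 1 in -3)) + (if0 ((λz. 3) 4) then (let p = 3 in p) else (if0 2 then 5 else 2))), E=∅, St=∅>
[1] <T=((2 * 7) - (let x = 1 in -3)), E=∅, St=[addR]>
[2] <T=(2 * 7), E=∅, St=[subR :: addR]>
[3] <T=2, E=∅, St=[mulR :: subR :: addR]>
[4] <T=7, E=∅, St=[mulL(2) :: subR :: addR]>
[5] <T=(let x = 1 in -3), E=∅, St=[subL(14) :: addR]>
[6] <T=-3, E={x↦thunk(1, ∅)}, St=[subL(14) :: addR]>
[7] <T=(if0 ((λz. 3) 4) then (let p = 3 in p) else (if0 2 then 5 else 2)), E=∅, St=[addL(17)]>
[8] <T=((λz. 3) 4), E=∅, St=[if0 :: addL(17)]>
[9] <T=(λz. 3), E=∅, St=[thunk :: if0 :: addL(17)]>
[10] <T=3, E={z↦thunk(4, ∅)}, St=[if0 :: addL(17)]>
[11] <T=(if0 2 then 5 else 2), E=∅, St=[addL(17)]>
[12] <T=2, E=∅, St=[if0 :: addL(17)]>
[13] <T=2, E=∅, St=[addL(17)]>
→ final value 19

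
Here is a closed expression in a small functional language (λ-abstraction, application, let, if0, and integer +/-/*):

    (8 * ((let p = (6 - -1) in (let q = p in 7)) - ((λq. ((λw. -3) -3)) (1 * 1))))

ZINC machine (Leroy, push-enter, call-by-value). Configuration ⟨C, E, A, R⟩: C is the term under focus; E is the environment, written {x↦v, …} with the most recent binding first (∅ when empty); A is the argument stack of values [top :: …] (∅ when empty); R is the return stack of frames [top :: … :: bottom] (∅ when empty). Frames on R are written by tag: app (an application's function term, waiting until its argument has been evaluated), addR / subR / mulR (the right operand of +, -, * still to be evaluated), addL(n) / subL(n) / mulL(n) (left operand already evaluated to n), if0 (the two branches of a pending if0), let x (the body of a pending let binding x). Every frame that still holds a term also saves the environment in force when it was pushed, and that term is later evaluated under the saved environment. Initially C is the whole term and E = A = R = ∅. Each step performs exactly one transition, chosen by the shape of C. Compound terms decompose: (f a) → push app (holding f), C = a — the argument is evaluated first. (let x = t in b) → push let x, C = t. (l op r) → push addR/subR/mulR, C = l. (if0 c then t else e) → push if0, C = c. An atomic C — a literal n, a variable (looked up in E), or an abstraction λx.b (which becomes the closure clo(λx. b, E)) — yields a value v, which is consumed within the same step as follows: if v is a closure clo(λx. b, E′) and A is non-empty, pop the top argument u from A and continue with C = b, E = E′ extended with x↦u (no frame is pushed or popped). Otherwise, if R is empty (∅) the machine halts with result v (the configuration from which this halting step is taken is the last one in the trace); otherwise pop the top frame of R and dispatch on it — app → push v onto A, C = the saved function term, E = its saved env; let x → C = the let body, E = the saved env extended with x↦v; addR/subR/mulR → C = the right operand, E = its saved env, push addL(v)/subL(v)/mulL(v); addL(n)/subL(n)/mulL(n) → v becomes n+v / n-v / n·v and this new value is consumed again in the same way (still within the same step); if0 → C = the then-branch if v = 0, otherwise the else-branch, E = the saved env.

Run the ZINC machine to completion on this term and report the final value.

t=0: ⟨C=(8 * ((let p = (6 - -1) in (let q = p in 7)) - ((λq. ((λw. -3) -3)) (1 * 1)))); E=∅; A=∅; R=∅⟩
t=1: ⟨C=8; E=∅; A=∅; R=[mulR]⟩
t=2: ⟨C=((let p = (6 - -1) in (let q = p in 7)) - ((λq. ((λw. -3) -3)) (1 * 1))); E=∅; A=∅; R=[mulL(8)]⟩
t=3: ⟨C=(let p = (6 - -1) in (let q = p in 7)); E=∅; A=∅; R=[subR :: mulL(8)]⟩
t=4: ⟨C=(6 - -1); E=∅; A=∅; R=[let p :: subR :: mulL(8)]⟩
t=5: ⟨C=6; E=∅; A=∅; R=[subR :: let p :: subR :: mulL(8)]⟩
t=6: ⟨C=-1; E=∅; A=∅; R=[subL(6) :: let p :: subR :: mulL(8)]⟩
t=7: ⟨C=(let q = p in 7); E={p↦7}; A=∅; R=[subR :: mulL(8)]⟩
t=8: ⟨C=p; E={p↦7}; A=∅; R=[let q :: subR :: mulL(8)]⟩
t=9: ⟨C=7; E={q↦7, p↦7}; A=∅; R=[subR :: mulL(8)]⟩
t=10: ⟨C=((λq. ((λw. -3) -3)) (1 * 1)); E=∅; A=∅; R=[subL(7) :: mulL(8)]⟩
t=11: ⟨C=(1 * 1); E=∅; A=∅; R=[app :: subL(7) :: mulL(8)]⟩
t=12: ⟨C=1; E=∅; A=∅; R=[mulR :: app :: subL(7) :: mulL(8)]⟩
t=13: ⟨C=1; E=∅; A=∅; R=[mulL(1) :: app :: subL(7) :: mulL(8)]⟩
t=14: ⟨C=(λq. ((λw. -3) -3)); E=∅; A=[1]; R=[subL(7) :: mulL(8)]⟩
t=15: ⟨C=((λw. -3) -3); E={q↦1}; A=∅; R=[subL(7) :: mulL(8)]⟩
t=16: ⟨C=-3; E={q↦1}; A=∅; R=[app :: subL(7) :: mulL(8)]⟩
t=17: ⟨C=(λw. -3); E={q↦1}; A=[-3]; R=[subL(7) :: mulL(8)]⟩
t=18: ⟨C=-3; E={w↦-3, q↦1}; A=∅; R=[subL(7) :: mulL(8)]⟩
→ final value 80

Answer: 80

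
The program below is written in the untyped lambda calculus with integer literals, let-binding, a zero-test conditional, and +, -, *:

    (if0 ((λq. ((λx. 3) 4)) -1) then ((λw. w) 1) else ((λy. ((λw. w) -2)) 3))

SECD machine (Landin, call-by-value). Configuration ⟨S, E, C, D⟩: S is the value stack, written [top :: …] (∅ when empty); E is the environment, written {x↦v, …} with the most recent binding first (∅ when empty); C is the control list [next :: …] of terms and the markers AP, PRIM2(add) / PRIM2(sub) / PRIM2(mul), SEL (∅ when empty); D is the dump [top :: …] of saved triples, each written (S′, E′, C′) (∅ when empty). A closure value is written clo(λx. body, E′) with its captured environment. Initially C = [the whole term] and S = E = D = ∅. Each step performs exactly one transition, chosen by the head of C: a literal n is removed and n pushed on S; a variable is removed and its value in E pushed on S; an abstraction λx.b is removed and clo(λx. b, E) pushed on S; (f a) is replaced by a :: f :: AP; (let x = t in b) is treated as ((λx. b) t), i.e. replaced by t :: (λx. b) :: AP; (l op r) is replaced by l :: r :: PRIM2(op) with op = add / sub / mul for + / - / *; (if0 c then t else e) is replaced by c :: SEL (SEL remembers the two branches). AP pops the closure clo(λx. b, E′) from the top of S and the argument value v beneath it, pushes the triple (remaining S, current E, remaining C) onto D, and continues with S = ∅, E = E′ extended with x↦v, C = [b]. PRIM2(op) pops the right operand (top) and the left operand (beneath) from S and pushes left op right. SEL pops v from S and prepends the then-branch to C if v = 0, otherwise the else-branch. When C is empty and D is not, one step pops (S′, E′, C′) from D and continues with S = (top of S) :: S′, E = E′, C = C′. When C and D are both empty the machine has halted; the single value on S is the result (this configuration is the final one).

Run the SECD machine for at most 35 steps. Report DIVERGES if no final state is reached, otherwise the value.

[0] <S=∅, E=∅, C=[(if0 ((λq. ((λx. 3) 4)) -1) then ((λw. w) 1) else ((λy. ((λw. w) -2)) 3))], D=∅>
[1] <S=∅, E=∅, C=[((λq. ((λx. 3) 4)) -1) :: SEL], D=∅>
[2] <S=∅, E=∅, C=[-1 :: (λq. ((λx. 3) 4)) :: AP :: SEL], D=∅>
[3] <S=[-1], E=∅, C=[(λq. ((λx. 3) 4)) :: AP :: SEL], D=∅>
[4] <S=[clo(λq. ((λx. 3) 4), ∅) :: -1], E=∅, C=[AP :: SEL], D=∅>
[5] <S=∅, E={q↦-1}, C=[((λx. 3) 4)], D=[(∅, ∅, [SEL])]>
[6] <S=∅, E={q↦-1}, C=[4 :: (λx. 3) :: AP], D=[(∅, ∅, [SEL])]>
[7] <S=[4], E={q↦-1}, C=[(λx. 3) :: AP], D=[(∅, ∅, [SEL])]>
[8] <S=[clo(λx. 3, {q↦-1}) :: 4], E={q↦-1}, C=[AP], D=[(∅, ∅, [SEL])]>
[9] <S=∅, E={x↦4, q↦-1}, C=[3], D=[(∅, {q↦-1}, ∅) :: (∅, ∅, [SEL])]>
[10] <S=[3], E={x↦4, q↦-1}, C=∅, D=[(∅, {q↦-1}, ∅) :: (∅, ∅, [SEL])]>
[11] <S=[3], E={q↦-1}, C=∅, D=[(∅, ∅, [SEL])]>
[12] <S=[3], E=∅, C=[SEL], D=∅>
[13] <S=∅, E=∅, C=[((λy. ((λw. w) -2)) 3)], D=∅>
[14] <S=∅, E=∅, C=[3 :: (λy. ((λw. w) -2)) :: AP], D=∅>
[15] <S=[3], E=∅, C=[(λy. ((λw. w) -2)) :: AP], D=∅>
[16] <S=[clo(λy. ((λw. w) -2), ∅) :: 3], E=∅, C=[AP], D=∅>
[17] <S=∅, E={y↦3}, C=[((λw. w) -2)], D=[(∅, ∅, ∅)]>
[18] <S=∅, E={y↦3}, C=[-2 :: (λw. w) :: AP], D=[(∅, ∅, ∅)]>
[19] <S=[-2], E={y↦3}, C=[(λw. w) :: AP], D=[(∅, ∅, ∅)]>
[20] <S=[clo(λw. w, {y↦3}) :: -2], E={y↦3}, C=[AP], D=[(∅, ∅, ∅)]>
[21] <S=∅, E={w↦-2, y↦3}, C=[w], D=[(∅, {y↦3}, ∅) :: (∅, ∅, ∅)]>
[22] <S=[-2], E={w↦-2, y↦3}, C=∅, D=[(∅, {y↦3}, ∅) :: (∅, ∅, ∅)]>
[23] <S=[-2], E={y↦3}, C=∅, D=[(∅, ∅, ∅)]>
[24] <S=[-2], E=∅, C=∅, D=∅>
→ final value -2

Answer: -2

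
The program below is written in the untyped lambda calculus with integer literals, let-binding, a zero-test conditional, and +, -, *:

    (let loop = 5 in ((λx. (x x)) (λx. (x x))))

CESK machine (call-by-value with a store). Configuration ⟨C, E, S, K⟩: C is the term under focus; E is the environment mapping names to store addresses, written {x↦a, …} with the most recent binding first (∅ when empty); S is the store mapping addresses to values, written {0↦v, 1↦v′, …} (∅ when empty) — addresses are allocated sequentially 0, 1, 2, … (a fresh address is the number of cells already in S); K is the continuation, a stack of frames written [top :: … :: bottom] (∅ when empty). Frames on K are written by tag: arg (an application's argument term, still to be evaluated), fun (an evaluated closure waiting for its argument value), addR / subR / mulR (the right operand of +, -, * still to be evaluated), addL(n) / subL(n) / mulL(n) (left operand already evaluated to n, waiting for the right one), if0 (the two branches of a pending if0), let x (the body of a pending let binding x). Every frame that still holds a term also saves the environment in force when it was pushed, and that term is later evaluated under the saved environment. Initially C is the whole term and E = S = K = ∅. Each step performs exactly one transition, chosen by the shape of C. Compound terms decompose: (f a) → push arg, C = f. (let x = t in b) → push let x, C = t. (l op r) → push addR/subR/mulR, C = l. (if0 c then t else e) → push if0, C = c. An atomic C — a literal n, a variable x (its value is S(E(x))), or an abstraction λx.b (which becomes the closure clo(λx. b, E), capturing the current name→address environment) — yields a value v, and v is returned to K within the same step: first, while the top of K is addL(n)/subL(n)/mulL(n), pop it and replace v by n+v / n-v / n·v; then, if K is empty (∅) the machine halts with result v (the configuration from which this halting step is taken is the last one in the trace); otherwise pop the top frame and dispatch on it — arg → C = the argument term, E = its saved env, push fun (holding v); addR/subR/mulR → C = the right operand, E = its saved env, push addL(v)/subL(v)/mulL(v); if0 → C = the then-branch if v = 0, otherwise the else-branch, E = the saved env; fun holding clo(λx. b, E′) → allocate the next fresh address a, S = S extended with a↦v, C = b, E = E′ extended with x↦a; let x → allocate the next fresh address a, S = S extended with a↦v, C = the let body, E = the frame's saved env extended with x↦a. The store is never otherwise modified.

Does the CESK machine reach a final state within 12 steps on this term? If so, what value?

Answer: DIVERGES (no final state within 12 steps)

Derivation:
0. [C=(let loop = 5 in ((λx. (x x)) (λx. (x x)))) | E=∅ | S=∅ | K=∅]
1. [C=5 | E=∅ | S=∅ | K=[let loop]]
2. [C=((λx. (x x)) (λx. (x x))) | E={loop↦0} | S={0↦5} | K=∅]
3. [C=(λx. (x x)) | E={loop↦0} | S={0↦5} | K=[arg]]
4. [C=(λx. (x x)) | E={loop↦0} | S={0↦5} | K=[fun]]
5. [C=(x x) | E={x↦1, loop↦0} | S={0↦5, 1↦clo(λx. (x x), {loop↦0})} | K=∅]
6. [C=x | E={x↦1, loop↦0} | S={0↦5, 1↦clo(λx. (x x), {loop↦0})} | K=[arg]]
7. [C=x | E={x↦1, loop↦0} | S={0↦5, 1↦clo(λx. (x x), {loop↦0})} | K=[fun]]
8. [C=(x x) | E={x↦2, loop↦0} | S={0↦5, 1↦clo(λx. (x x), {loop↦0}), 2↦clo(λx. (x x), {loop↦0})} | K=∅]
9. [C=x | E={x↦2, loop↦0} | S={0↦5, 1↦clo(λx. (x x), {loop↦0}), 2↦clo(λx. (x x), {loop↦0})} | K=[arg]]
10. [C=x | E={x↦2, loop↦0} | S={0↦5, 1↦clo(λx. (x x), {loop↦0}), 2↦clo(λx. (x x), {loop↦0})} | K=[fun]]
11. [C=(x x) | E={x↦3, loop↦0} | S={0↦5, 1↦clo(λx. (x x), {loop↦0}), 2↦clo(λx. (x x), {loop↦0}), 3↦clo(λx. (x x), {loop↦0})} | K=∅]
12. [C=x | E={x↦3, loop↦0} | S={0↦5, 1↦clo(λx. (x x), {loop↦0}), 2↦clo(λx. (x x), {loop↦0}), 3↦clo(λx. (x x), {loop↦0})} | K=[arg]]
→ 12 transitions taken and the configuration is still not final: no result within 12 steps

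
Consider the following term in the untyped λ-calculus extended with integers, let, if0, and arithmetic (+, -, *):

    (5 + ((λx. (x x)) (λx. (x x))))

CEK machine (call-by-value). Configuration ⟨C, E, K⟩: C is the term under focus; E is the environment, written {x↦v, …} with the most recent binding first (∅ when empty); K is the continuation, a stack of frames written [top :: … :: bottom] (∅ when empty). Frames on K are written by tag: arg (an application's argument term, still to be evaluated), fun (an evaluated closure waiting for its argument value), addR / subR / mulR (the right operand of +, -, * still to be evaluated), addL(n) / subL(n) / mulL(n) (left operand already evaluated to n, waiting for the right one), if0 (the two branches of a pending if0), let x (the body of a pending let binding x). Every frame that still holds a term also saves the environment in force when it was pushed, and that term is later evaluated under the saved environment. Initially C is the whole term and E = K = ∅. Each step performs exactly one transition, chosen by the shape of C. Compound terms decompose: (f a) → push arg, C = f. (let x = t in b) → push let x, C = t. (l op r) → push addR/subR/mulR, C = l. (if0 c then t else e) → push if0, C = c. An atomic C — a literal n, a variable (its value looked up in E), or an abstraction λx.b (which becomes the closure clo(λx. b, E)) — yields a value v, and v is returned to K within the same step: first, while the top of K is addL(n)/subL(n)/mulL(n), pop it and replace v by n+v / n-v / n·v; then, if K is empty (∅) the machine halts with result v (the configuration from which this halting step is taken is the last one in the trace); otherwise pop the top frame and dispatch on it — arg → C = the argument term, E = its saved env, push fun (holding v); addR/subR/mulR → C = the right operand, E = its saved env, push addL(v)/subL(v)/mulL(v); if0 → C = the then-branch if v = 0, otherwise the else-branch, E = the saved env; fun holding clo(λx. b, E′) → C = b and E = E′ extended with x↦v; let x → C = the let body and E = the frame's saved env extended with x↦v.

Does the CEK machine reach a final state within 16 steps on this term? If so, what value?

step 0: [C=(5 + ((λx. (x x)) (λx. (x x)))) | E=∅ | K=∅]
step 1: [C=5 | E=∅ | K=[addR]]
step 2: [C=((λx. (x x)) (λx. (x x))) | E=∅ | K=[addL(5)]]
step 3: [C=(λx. (x x)) | E=∅ | K=[arg :: addL(5)]]
step 4: [C=(λx. (x x)) | E=∅ | K=[fun :: addL(5)]]
step 5: [C=(x x) | E={x↦clo(λx. (x x), ∅)} | K=[addL(5)]]
step 6: [C=x | E={x↦clo(λx. (x x), ∅)} | K=[arg :: addL(5)]]
step 7: [C=x | E={x↦clo(λx. (x x), ∅)} | K=[fun :: addL(5)]]
… configuration repeats with period 3 (steps 5–7 recur indefinitely) …

Answer: DIVERGES (no final state within 16 steps)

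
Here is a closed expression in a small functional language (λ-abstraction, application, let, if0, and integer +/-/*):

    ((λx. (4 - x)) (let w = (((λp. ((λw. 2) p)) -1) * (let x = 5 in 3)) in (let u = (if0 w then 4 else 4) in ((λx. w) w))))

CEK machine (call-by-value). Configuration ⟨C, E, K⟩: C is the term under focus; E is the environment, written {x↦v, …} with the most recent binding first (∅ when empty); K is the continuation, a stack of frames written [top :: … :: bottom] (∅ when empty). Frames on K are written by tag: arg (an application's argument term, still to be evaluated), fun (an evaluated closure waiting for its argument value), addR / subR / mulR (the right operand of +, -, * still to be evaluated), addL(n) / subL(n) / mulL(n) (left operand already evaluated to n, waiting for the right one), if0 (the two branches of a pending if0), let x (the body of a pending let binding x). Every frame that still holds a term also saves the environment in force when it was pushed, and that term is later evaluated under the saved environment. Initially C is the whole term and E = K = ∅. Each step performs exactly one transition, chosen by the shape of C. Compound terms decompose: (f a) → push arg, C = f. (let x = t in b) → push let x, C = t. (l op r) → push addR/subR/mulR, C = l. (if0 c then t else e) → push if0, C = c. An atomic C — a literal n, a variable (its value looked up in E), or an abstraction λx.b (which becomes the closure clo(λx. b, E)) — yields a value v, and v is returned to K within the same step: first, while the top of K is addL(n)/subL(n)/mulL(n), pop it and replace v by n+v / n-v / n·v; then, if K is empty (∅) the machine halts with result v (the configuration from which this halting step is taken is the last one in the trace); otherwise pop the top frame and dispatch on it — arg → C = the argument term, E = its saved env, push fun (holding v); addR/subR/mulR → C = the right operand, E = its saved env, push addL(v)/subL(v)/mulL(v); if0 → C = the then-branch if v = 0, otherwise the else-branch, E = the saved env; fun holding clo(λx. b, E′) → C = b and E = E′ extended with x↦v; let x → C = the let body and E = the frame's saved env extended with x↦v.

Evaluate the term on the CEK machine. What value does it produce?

Answer: -2

Execution trace:
[0] <C=((λx. (4 - x)) (let w = (((λp. ((λw. 2) p)) -1) * (let x = 5 in 3)) in (let u = (if0 w then 4 else 4) in ((λx. w) w)))), E=∅, K=∅>
[1] <C=(λx. (4 - x)), E=∅, K=[arg]>
[2] <C=(let w = (((λp. ((λw. 2) p)) -1) * (let x = 5 in 3)) in (let u = (if0 w then 4 else 4) in ((λx. w) w))), E=∅, K=[fun]>
[3] <C=(((λp. ((λw. 2) p)) -1) * (let x = 5 in 3)), E=∅, K=[let w :: fun]>
[4] <C=((λp. ((λw. 2) p)) -1), E=∅, K=[mulR :: let w :: fun]>
[5] <C=(λp. ((λw. 2) p)), E=∅, K=[arg :: mulR :: let w :: fun]>
[6] <C=-1, E=∅, K=[fun :: mulR :: let w :: fun]>
[7] <C=((λw. 2) p), E={p↦-1}, K=[mulR :: let w :: fun]>
[8] <C=(λw. 2), E={p↦-1}, K=[arg :: mulR :: let w :: fun]>
[9] <C=p, E={p↦-1}, K=[fun :: mulR :: let w :: fun]>
[10] <C=2, E={w↦-1, p↦-1}, K=[mulR :: let w :: fun]>
[11] <C=(let x = 5 in 3), E=∅, K=[mulL(2) :: let w :: fun]>
[12] <C=5, E=∅, K=[let x :: mulL(2) :: let w :: fun]>
[13] <C=3, E={x↦5}, K=[mulL(2) :: let w :: fun]>
[14] <C=(let u = (if0 w then 4 else 4) in ((λx. w) w)), E={w↦6}, K=[fun]>
[15] <C=(if0 w then 4 else 4), E={w↦6}, K=[let u :: fun]>
[16] <C=w, E={w↦6}, K=[if0 :: let u :: fun]>
[17] <C=4, E={w↦6}, K=[let u :: fun]>
[18] <C=((λx. w) w), E={u↦4, w↦6}, K=[fun]>
[19] <C=(λx. w), E={u↦4, w↦6}, K=[arg :: fun]>
[20] <C=w, E={u↦4, w↦6}, K=[fun :: fun]>
[21] <C=w, E={x↦6, u↦4, w↦6}, K=[fun]>
[22] <C=(4 - x), E={x↦6}, K=∅>
[23] <C=4, E={x↦6}, K=[subR]>
[24] <C=x, E={x↦6}, K=[subL(4)]>
→ final value -2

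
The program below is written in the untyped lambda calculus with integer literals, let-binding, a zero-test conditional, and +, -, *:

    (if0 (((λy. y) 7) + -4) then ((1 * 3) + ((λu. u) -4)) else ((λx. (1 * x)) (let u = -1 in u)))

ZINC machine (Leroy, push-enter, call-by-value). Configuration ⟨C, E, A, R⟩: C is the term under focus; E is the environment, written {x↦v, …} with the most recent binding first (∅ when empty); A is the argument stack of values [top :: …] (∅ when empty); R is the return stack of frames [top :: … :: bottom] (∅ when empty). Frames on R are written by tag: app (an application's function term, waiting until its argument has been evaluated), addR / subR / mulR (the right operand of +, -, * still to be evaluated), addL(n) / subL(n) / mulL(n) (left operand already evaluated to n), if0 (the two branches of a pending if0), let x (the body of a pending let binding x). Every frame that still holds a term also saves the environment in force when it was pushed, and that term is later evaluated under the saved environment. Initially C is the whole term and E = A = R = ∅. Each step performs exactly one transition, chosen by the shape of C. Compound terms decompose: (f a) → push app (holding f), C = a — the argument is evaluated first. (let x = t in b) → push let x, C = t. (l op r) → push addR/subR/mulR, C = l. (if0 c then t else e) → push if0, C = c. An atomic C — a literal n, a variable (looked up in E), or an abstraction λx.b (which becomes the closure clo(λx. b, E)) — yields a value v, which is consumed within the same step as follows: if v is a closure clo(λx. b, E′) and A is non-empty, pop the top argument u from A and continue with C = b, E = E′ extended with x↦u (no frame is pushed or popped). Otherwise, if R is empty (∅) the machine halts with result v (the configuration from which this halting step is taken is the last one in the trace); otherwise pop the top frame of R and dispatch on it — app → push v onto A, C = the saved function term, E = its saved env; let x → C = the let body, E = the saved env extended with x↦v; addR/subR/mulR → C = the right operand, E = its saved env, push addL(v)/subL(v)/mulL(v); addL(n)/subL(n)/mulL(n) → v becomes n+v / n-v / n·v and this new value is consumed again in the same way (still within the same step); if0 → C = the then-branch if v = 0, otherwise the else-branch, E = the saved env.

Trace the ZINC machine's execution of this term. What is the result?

t=0: [C=(if0 (((λy. y) 7) + -4) then ((1 * 3) + ((λu. u) -4)) else ((λx. (1 * x)) (let u = -1 in u))) | E=∅ | A=∅ | R=∅]
t=1: [C=(((λy. y) 7) + -4) | E=∅ | A=∅ | R=[if0]]
t=2: [C=((λy. y) 7) | E=∅ | A=∅ | R=[addR :: if0]]
t=3: [C=7 | E=∅ | A=∅ | R=[app :: addR :: if0]]
t=4: [C=(λy. y) | E=∅ | A=[7] | R=[addR :: if0]]
t=5: [C=y | E={y↦7} | A=∅ | R=[addR :: if0]]
t=6: [C=-4 | E=∅ | A=∅ | R=[addL(7) :: if0]]
t=7: [C=((λx. (1 * x)) (let u = -1 in u)) | E=∅ | A=∅ | R=∅]
t=8: [C=(let u = -1 in u) | E=∅ | A=∅ | R=[app]]
t=9: [C=-1 | E=∅ | A=∅ | R=[let u :: app]]
t=10: [C=u | E={u↦-1} | A=∅ | R=[app]]
t=11: [C=(λx. (1 * x)) | E=∅ | A=[-1] | R=∅]
t=12: [C=(1 * x) | E={x↦-1} | A=∅ | R=∅]
t=13: [C=1 | E={x↦-1} | A=∅ | R=[mulR]]
t=14: [C=x | E={x↦-1} | A=∅ | R=[mulL(1)]]
→ final value -1

Answer: -1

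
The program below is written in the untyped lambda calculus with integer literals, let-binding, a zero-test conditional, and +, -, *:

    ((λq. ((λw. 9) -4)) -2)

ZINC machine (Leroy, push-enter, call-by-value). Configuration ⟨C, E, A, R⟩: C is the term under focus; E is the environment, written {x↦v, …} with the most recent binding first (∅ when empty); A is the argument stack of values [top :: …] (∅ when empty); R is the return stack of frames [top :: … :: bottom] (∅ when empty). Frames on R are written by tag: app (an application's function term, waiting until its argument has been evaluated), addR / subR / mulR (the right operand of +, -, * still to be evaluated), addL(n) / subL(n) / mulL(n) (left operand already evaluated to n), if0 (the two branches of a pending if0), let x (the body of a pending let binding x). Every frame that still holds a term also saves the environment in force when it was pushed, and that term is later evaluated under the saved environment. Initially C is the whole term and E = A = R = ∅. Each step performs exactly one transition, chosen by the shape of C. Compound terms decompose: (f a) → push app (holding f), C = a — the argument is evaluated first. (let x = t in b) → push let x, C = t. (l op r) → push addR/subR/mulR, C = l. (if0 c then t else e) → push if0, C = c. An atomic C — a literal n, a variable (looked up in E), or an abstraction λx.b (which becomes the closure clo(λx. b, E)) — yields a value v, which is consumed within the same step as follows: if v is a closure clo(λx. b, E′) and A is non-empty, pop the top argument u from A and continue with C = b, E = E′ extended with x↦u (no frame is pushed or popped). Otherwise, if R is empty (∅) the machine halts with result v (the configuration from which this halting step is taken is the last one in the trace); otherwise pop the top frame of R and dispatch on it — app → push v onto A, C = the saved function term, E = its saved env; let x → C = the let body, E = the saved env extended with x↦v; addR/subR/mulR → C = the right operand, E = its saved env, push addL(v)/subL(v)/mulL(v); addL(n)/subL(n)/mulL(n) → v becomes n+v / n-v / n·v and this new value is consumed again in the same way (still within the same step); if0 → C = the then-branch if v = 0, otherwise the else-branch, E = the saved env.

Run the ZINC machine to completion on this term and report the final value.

t=0: ⟨C=((λq. ((λw. 9) -4)) -2); E=∅; A=∅; R=∅⟩
t=1: ⟨C=-2; E=∅; A=∅; R=[app]⟩
t=2: ⟨C=(λq. ((λw. 9) -4)); E=∅; A=[-2]; R=∅⟩
t=3: ⟨C=((λw. 9) -4); E={q↦-2}; A=∅; R=∅⟩
t=4: ⟨C=-4; E={q↦-2}; A=∅; R=[app]⟩
t=5: ⟨C=(λw. 9); E={q↦-2}; A=[-4]; R=∅⟩
t=6: ⟨C=9; E={w↦-4, q↦-2}; A=∅; R=∅⟩
→ final value 9

Answer: 9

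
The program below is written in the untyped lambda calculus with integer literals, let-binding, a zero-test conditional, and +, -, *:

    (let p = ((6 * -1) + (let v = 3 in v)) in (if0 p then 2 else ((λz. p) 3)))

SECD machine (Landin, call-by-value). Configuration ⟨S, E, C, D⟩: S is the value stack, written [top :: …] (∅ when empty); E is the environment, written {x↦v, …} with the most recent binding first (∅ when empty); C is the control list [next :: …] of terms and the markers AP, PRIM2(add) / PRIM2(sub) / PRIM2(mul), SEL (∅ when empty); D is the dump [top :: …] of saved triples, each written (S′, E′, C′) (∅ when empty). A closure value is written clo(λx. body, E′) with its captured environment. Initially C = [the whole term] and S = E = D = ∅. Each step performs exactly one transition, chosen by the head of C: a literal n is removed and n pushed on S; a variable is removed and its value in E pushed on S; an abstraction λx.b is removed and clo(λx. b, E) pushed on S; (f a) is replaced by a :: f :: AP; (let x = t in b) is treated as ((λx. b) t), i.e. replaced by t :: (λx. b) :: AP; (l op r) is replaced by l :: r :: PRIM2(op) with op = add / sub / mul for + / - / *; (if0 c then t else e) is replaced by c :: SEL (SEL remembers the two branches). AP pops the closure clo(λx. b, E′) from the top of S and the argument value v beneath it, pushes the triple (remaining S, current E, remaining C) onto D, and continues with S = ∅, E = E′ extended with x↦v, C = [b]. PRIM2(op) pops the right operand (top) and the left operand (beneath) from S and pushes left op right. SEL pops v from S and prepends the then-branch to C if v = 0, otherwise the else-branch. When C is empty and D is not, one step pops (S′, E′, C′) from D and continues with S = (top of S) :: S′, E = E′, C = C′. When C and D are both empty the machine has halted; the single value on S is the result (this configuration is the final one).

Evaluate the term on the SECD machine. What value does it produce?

t=0: <S=∅, E=∅, C=[(let p = ((6 * -1) + (let v = 3 in v)) in (if0 p then 2 else ((λz. p) 3)))], D=∅>
t=1: <S=∅, E=∅, C=[((6 * -1) + (let v = 3 in v)) :: (λp. (if0 p then 2 else ((λz. p) 3))) :: AP], D=∅>
t=2: <S=∅, E=∅, C=[(6 * -1) :: (let v = 3 in v) :: PRIM2(add) :: (λp. (if0 p then 2 else ((λz. p) 3))) :: AP], D=∅>
t=3: <S=∅, E=∅, C=[6 :: -1 :: PRIM2(mul) :: (let v = 3 in v) :: PRIM2(add) :: (λp. (if0 p then 2 else ((λz. p) 3))) :: AP], D=∅>
t=4: <S=[6], E=∅, C=[-1 :: PRIM2(mul) :: (let v = 3 in v) :: PRIM2(add) :: (λp. (if0 p then 2 else ((λz. p) 3))) :: AP], D=∅>
t=5: <S=[-1 :: 6], E=∅, C=[PRIM2(mul) :: (let v = 3 in v) :: PRIM2(add) :: (λp. (if0 p then 2 else ((λz. p) 3))) :: AP], D=∅>
t=6: <S=[-6], E=∅, C=[(let v = 3 in v) :: PRIM2(add) :: (λp. (if0 p then 2 else ((λz. p) 3))) :: AP], D=∅>
t=7: <S=[-6], E=∅, C=[3 :: (λv. v) :: AP :: PRIM2(add) :: (λp. (if0 p then 2 else ((λz. p) 3))) :: AP], D=∅>
t=8: <S=[3 :: -6], E=∅, C=[(λv. v) :: AP :: PRIM2(add) :: (λp. (if0 p then 2 else ((λz. p) 3))) :: AP], D=∅>
t=9: <S=[clo(λv. v, ∅) :: 3 :: -6], E=∅, C=[AP :: PRIM2(add) :: (λp. (if0 p then 2 else ((λz. p) 3))) :: AP], D=∅>
t=10: <S=∅, E={v↦3}, C=[v], D=[([-6], ∅, [PRIM2(add) :: (λp. (if0 p then 2 else ((λz. p) 3))) :: AP])]>
t=11: <S=[3], E={v↦3}, C=∅, D=[([-6], ∅, [PRIM2(add) :: (λp. (if0 p then 2 else ((λz. p) 3))) :: AP])]>
t=12: <S=[3 :: -6], E=∅, C=[PRIM2(add) :: (λp. (if0 p then 2 else ((λz. p) 3))) :: AP], D=∅>
t=13: <S=[-3], E=∅, C=[(λp. (if0 p then 2 else ((λz. p) 3))) :: AP], D=∅>
t=14: <S=[clo(λp. (if0 p then 2 else ((λz. p) 3)), ∅) :: -3], E=∅, C=[AP], D=∅>
t=15: <S=∅, E={p↦-3}, C=[(if0 p then 2 else ((λz. p) 3))], D=[(∅, ∅, ∅)]>
t=16: <S=∅, E={p↦-3}, C=[p :: SEL], D=[(∅, ∅, ∅)]>
t=17: <S=[-3], E={p↦-3}, C=[SEL], D=[(∅, ∅, ∅)]>
t=18: <S=∅, E={p↦-3}, C=[((λz. p) 3)], D=[(∅, ∅, ∅)]>
t=19: <S=∅, E={p↦-3}, C=[3 :: (λz. p) :: AP], D=[(∅, ∅, ∅)]>
t=20: <S=[3], E={p↦-3}, C=[(λz. p) :: AP], D=[(∅, ∅, ∅)]>
t=21: <S=[clo(λz. p, {p↦-3}) :: 3], E={p↦-3}, C=[AP], D=[(∅, ∅, ∅)]>
t=22: <S=∅, E={z↦3, p↦-3}, C=[p], D=[(∅, {p↦-3}, ∅) :: (∅, ∅, ∅)]>
t=23: <S=[-3], E={z↦3, p↦-3}, C=∅, D=[(∅, {p↦-3}, ∅) :: (∅, ∅, ∅)]>
t=24: <S=[-3], E={p↦-3}, C=∅, D=[(∅, ∅, ∅)]>
t=25: <S=[-3], E=∅, C=∅, D=∅>
→ final value -3

Answer: -3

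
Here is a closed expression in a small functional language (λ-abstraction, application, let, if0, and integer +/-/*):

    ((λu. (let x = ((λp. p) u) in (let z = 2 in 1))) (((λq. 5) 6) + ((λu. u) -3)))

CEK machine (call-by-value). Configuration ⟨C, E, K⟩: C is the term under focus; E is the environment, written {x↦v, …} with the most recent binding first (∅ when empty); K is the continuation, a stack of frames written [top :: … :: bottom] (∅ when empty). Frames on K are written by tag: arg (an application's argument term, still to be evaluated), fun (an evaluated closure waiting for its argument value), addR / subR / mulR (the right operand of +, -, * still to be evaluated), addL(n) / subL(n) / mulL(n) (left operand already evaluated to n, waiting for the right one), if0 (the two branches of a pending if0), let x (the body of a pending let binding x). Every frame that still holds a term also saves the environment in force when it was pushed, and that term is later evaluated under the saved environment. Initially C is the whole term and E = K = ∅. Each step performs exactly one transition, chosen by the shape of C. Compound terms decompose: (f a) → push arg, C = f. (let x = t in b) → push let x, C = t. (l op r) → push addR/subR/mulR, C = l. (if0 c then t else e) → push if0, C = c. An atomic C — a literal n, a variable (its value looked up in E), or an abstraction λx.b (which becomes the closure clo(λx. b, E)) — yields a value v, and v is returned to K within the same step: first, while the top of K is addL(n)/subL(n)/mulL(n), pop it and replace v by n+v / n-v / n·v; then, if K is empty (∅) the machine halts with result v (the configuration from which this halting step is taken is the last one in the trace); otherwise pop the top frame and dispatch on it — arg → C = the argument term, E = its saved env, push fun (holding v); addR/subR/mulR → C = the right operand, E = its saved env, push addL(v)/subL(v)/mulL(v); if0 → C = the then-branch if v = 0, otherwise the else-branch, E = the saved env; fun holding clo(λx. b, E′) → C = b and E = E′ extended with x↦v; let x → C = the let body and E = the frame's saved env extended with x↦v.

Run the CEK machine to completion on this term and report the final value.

Answer: 1

Machine steps:
[0] ⟨C=((λu. (let x = ((λp. p) u) in (let z = 2 in 1))) (((λq. 5) 6) + ((λu. u) -3))); E=∅; K=∅⟩
[1] ⟨C=(λu. (let x = ((λp. p) u) in (let z = 2 in 1))); E=∅; K=[arg]⟩
[2] ⟨C=(((λq. 5) 6) + ((λu. u) -3)); E=∅; K=[fun]⟩
[3] ⟨C=((λq. 5) 6); E=∅; K=[addR :: fun]⟩
[4] ⟨C=(λq. 5); E=∅; K=[arg :: addR :: fun]⟩
[5] ⟨C=6; E=∅; K=[fun :: addR :: fun]⟩
[6] ⟨C=5; E={q↦6}; K=[addR :: fun]⟩
[7] ⟨C=((λu. u) -3); E=∅; K=[addL(5) :: fun]⟩
[8] ⟨C=(λu. u); E=∅; K=[arg :: addL(5) :: fun]⟩
[9] ⟨C=-3; E=∅; K=[fun :: addL(5) :: fun]⟩
[10] ⟨C=u; E={u↦-3}; K=[addL(5) :: fun]⟩
[11] ⟨C=(let x = ((λp. p) u) in (let z = 2 in 1)); E={u↦2}; K=∅⟩
[12] ⟨C=((λp. p) u); E={u↦2}; K=[let x]⟩
[13] ⟨C=(λp. p); E={u↦2}; K=[arg :: let x]⟩
[14] ⟨C=u; E={u↦2}; K=[fun :: let x]⟩
[15] ⟨C=p; E={p↦2, u↦2}; K=[let x]⟩
[16] ⟨C=(let z = 2 in 1); E={x↦2, u↦2}; K=∅⟩
[17] ⟨C=2; E={x↦2, u↦2}; K=[let z]⟩
[18] ⟨C=1; E={z↦2, x↦2, u↦2}; K=∅⟩
→ final value 1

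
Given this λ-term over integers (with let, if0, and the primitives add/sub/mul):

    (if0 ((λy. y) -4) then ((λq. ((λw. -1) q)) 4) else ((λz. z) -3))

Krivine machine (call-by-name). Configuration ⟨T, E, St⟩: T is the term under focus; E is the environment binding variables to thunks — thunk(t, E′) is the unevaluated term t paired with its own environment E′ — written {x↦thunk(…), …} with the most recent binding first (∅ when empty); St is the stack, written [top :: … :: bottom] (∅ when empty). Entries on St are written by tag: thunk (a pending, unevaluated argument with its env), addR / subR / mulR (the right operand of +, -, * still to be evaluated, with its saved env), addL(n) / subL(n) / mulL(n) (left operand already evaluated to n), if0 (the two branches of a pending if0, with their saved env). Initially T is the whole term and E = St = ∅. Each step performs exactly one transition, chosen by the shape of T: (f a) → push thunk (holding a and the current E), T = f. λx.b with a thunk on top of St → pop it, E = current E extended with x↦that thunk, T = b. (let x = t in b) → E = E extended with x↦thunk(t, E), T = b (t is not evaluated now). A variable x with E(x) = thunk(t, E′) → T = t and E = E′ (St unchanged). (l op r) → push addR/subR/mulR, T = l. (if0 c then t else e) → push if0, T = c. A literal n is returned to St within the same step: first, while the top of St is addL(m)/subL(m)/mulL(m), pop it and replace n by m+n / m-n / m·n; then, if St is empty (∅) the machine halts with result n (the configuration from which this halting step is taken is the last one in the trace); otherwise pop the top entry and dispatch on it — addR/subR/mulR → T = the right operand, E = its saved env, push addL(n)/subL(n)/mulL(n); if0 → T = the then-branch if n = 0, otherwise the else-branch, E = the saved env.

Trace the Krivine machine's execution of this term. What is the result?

Answer: -3

Execution trace:
step 0: [T=(if0 ((λy. y) -4) then ((λq. ((λw. -1) q)) 4) else ((λz. z) -3)) | E=∅ | St=∅]
step 1: [T=((λy. y) -4) | E=∅ | St=[if0]]
step 2: [T=(λy. y) | E=∅ | St=[thunk :: if0]]
step 3: [T=y | E={y↦thunk(-4, ∅)} | St=[if0]]
step 4: [T=-4 | E=∅ | St=[if0]]
step 5: [T=((λz. z) -3) | E=∅ | St=∅]
step 6: [T=(λz. z) | E=∅ | St=[thunk]]
step 7: [T=z | E={z↦thunk(-3, ∅)} | St=∅]
step 8: [T=-3 | E=∅ | St=∅]
→ final value -3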